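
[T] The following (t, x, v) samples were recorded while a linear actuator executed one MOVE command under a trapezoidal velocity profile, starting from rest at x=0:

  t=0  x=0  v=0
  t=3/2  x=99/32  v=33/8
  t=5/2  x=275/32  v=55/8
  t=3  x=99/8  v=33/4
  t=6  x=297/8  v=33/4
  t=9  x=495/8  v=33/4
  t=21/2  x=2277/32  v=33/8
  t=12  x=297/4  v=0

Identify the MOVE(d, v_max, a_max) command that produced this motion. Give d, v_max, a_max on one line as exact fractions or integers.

final state: t=12, x=297/4, v=0 → d = 297/4
a_max = (33/8−0)/(3/2−0) = 11/4
max v = 33/4 over t∈[3,9] → v_max = 33/4
check: 33/4·(3+6) = 297/4 ✓

d=297/4 v_max=33/4 a_max=11/4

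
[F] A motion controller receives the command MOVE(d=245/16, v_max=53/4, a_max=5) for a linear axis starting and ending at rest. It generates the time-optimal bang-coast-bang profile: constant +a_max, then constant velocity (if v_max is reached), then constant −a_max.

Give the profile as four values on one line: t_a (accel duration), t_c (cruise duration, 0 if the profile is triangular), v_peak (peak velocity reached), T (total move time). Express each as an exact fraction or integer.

t_a=7/4 t_c=0 v_peak=35/4 T=7/2

v_max²/a_max = (53/4)²/5 = 2809/80
245/16 < 2809/80 ⇒ no cruise
v_peak = √(245/16·5) = √(1225/16) = 35/4
t_a = (35/4)/5 = 7/4; t_c = 0
T = 2·7/4 = 7/2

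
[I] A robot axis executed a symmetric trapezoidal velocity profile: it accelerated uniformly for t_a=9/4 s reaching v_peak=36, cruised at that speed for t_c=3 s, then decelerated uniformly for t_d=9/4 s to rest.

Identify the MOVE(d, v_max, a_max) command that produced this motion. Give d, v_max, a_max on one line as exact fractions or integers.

d=189 v_max=36 a_max=16

a_max = 36/(9/4) = 16
d_a = ½·36·9/4 = 81/2; d_c = 36·3 = 108
d = 2·81/2 + 108 = 189
t_c = 3 > 0 ⇒ limit active, v_max = 36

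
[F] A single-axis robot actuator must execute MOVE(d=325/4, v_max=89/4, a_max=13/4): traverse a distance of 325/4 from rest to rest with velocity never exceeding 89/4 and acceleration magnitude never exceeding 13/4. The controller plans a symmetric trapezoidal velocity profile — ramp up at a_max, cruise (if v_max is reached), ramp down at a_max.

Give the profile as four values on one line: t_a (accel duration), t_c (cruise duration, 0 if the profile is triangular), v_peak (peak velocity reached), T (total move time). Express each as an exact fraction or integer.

vₘ²/aₘ = (89/4)²/(13/4) = 7921/52
325/4 < 7921/52 so t_c = 0
v_peak = √(325/4·13/4) = √(4225/16) = 65/4
t_a = (65/4)/(13/4) = 5; t_c = 0
T = 2·5 = 10

t_a=5 t_c=0 v_peak=65/4 T=10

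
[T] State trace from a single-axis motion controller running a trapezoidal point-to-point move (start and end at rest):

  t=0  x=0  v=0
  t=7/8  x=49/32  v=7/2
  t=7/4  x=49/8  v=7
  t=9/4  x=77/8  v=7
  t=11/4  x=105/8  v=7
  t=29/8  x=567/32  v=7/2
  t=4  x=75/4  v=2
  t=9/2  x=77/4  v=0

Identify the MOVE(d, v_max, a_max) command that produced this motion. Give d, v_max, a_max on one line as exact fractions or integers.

final state: t=9/2, x=77/4, v=0 → d = 77/4
a_max = (7/2−0)/(7/8−0) = 4
max v = 7 over t∈[7/4,11/4] → v_max = 7
check: 7·(7/4+1) = 77/4 ✓

d=77/4 v_max=7 a_max=4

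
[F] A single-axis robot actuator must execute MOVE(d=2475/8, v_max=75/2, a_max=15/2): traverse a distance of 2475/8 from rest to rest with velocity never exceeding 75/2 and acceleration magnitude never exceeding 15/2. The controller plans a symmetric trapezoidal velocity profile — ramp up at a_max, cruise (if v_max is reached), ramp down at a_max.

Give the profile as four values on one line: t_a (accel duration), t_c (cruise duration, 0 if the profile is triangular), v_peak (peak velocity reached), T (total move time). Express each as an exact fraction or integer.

t_a=5 t_c=13/4 v_peak=75/2 T=53/4

v_max²/a_max = (75/2)²/(15/2) = 375/2
2475/8 ≥ 375/2 ⇒ cruise phase
t_a = (75/2)/(15/2) = 5; v_peak = 75/2
d_cruise = 2475/8 − 375/2 = 975/8; t_c = (975/8)/(75/2) = 13/4
T = 2·5 + 13/4 = 53/4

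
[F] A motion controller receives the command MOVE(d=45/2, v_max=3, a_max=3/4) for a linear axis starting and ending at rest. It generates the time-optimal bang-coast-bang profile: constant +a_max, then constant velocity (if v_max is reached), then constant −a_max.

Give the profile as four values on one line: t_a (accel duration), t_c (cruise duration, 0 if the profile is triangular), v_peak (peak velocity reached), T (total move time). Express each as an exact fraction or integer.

vₘ²/aₘ = 3²/(3/4) = 12
45/2 ≥ 12 so v_max reached
t_a = 3/(3/4) = 4; v_peak = 3
d_cruise = 45/2 − 12 = 21/2; t_c = (21/2)/3 = 7/2
T = 2·4 + 7/2 = 23/2

t_a=4 t_c=7/2 v_peak=3 T=23/2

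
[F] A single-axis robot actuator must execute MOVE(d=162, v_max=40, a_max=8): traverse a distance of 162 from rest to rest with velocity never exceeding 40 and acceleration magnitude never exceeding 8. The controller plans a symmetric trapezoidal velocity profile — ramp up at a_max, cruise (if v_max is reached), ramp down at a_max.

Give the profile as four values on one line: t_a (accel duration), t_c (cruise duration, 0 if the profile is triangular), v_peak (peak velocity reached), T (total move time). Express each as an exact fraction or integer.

t_a=9/2 t_c=0 v_peak=36 T=9

vₘ²/aₘ = 40²/8 = 200
162 < 200 so t_c = 0
v_peak = √(162·8) = √1296 = 36
t_a = 36/8 = 9/2; t_c = 0
T = 2·9/2 = 9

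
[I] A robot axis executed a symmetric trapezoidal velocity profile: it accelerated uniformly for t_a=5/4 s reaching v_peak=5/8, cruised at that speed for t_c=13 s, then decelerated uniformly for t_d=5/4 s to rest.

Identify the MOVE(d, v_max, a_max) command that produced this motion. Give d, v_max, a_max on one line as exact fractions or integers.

d=285/32 v_max=5/8 a_max=1/2

a_max = (5/8)/(5/4) = 1/2
d_a = ½·5/8·5/4 = 25/64; d_c = 5/8·13 = 65/8
d = 2·25/64 + 65/8 = 285/32
t_c = 13 > 0 → v_max = v_peak = 5/8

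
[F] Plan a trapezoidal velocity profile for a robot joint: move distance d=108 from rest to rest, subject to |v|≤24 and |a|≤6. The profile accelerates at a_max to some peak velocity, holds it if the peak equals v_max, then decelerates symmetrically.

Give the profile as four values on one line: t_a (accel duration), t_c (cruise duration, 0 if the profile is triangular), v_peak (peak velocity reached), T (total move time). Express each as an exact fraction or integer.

v_max²/a_max = 24²/6 = 96
108 ≥ 96 ⇒ cruise phase
t_a = 24/6 = 4; v_peak = 24
d_cruise = 108 − 96 = 12; t_c = 12/24 = 1/2
T = 2·4 + 1/2 = 17/2

t_a=4 t_c=1/2 v_peak=24 T=17/2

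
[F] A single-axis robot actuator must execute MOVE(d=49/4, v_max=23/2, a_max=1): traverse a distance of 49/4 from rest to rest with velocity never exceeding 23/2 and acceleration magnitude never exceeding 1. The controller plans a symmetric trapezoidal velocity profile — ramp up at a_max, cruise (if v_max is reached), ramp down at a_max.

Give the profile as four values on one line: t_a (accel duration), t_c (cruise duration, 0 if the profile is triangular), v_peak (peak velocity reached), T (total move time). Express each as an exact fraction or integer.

v_max²/a_max = (23/2)²/1 = 529/4
49/4 < 529/4 so t_c = 0
v_peak = √(49/4·1) = √(49/4) = 7/2
t_a = (7/2)/1 = 7/2; t_c = 0
T = 2·7/2 = 7

t_a=7/2 t_c=0 v_peak=7/2 T=7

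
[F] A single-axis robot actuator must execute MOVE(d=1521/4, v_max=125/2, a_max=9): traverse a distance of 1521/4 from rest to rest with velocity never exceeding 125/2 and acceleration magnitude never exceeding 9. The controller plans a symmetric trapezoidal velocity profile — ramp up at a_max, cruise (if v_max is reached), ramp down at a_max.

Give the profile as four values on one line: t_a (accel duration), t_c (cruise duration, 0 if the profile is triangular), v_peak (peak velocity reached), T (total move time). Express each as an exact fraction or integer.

t_a=13/2 t_c=0 v_peak=117/2 T=13

v_max²/a_max = (125/2)²/9 = 15625/36
1521/4 < 15625/36 → triangular
v_peak = √(1521/4·9) = √(13689/4) = 117/2
t_a = (117/2)/9 = 13/2; t_c = 0
T = 2·13/2 = 13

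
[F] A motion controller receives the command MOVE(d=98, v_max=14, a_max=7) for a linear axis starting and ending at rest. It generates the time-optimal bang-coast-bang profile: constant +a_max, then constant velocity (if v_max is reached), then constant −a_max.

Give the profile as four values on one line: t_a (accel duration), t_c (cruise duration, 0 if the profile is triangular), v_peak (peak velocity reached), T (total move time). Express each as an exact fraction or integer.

t_a=2 t_c=5 v_peak=14 T=9

v_max²/a_max = 14²/7 = 28
98 ≥ 28 ⇒ cruise phase
t_a = 14/7 = 2; v_peak = 14
d_cruise = 98 − 28 = 70; t_c = 70/14 = 5
T = 2·2 + 5 = 9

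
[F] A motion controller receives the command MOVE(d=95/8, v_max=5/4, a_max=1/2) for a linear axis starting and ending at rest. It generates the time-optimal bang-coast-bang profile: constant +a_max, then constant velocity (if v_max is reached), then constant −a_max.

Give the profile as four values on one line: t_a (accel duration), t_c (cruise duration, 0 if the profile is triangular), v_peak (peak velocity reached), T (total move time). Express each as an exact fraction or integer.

vₘ²/aₘ = (5/4)²/(1/2) = 25/8
95/8 ≥ 25/8 so v_max reached
t_a = (5/4)/(1/2) = 5/2; v_peak = 5/4
d_cruise = 95/8 − 25/8 = 35/4; t_c = (35/4)/(5/4) = 7
T = 2·5/2 + 7 = 12

t_a=5/2 t_c=7 v_peak=5/4 T=12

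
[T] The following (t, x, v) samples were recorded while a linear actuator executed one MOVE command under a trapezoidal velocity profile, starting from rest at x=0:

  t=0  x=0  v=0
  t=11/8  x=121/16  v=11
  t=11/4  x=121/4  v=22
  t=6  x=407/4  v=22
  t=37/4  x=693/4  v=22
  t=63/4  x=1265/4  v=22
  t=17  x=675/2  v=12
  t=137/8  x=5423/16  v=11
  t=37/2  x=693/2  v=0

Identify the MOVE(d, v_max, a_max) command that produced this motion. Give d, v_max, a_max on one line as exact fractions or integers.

d=693/2 v_max=22 a_max=8

final state: t=37/2, x=693/2, v=0 → d = 693/2
a_max = (11−0)/(11/8−0) = 8
max v = 22 over t∈[11/4,63/4] → v_max = 22
check: 22·(11/4+13) = 693/2 ✓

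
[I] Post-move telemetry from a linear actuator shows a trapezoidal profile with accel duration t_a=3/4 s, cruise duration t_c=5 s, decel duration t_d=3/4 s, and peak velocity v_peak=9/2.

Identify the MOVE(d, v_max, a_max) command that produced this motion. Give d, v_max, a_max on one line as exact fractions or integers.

a_max = (9/2)/(3/4) = 6
d_a = ½·9/2·3/4 = 27/16; d_c = 9/2·5 = 45/2
d = 2·27/16 + 45/2 = 207/8
t_c = 5 > 0 → v_max = v_peak = 9/2

d=207/8 v_max=9/2 a_max=6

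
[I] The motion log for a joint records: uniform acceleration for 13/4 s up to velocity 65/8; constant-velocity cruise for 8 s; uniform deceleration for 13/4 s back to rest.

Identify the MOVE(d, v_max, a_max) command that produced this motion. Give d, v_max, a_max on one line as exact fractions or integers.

d=2925/32 v_max=65/8 a_max=5/2

a_max = (65/8)/(13/4) = 5/2
d_a = ½·65/8·13/4 = 845/64; d_c = 65/8·8 = 65
d = 2·845/64 + 65 = 2925/32
t_c = 8 > 0 → v_max = v_peak = 65/8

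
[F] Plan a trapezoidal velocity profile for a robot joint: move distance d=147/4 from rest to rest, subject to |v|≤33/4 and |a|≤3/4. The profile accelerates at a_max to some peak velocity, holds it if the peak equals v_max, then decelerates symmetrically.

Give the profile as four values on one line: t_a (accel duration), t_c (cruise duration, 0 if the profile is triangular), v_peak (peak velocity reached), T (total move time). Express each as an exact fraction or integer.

(v_max)²/a_max = (33/4)²/(3/4) = 363/4
147/4 < 363/4 so t_c = 0
v_peak = √(147/4·3/4) = √(441/16) = 21/4
t_a = (21/4)/(3/4) = 7; t_c = 0
T = 2·7 = 14

t_a=7 t_c=0 v_peak=21/4 T=14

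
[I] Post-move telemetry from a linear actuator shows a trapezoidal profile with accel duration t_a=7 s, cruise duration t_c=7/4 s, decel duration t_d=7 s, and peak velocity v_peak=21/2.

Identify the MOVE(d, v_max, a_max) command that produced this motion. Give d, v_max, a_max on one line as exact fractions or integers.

d=735/8 v_max=21/2 a_max=3/2

a_max = (21/2)/7 = 3/2
d_a = ½·21/2·7 = 147/4; d_c = 21/2·7/4 = 147/8
d = 2·147/4 + 147/8 = 735/8
t_c = 7/4 > 0 so v_max = 21/2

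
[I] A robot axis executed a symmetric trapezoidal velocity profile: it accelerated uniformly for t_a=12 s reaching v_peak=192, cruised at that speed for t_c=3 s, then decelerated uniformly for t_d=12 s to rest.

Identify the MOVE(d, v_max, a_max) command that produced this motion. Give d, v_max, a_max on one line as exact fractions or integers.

d=2880 v_max=192 a_max=16

a_max = 192/12 = 16
d_a = ½·192·12 = 1152; d_c = 192·3 = 576
d = 2·1152 + 576 = 2880
t_c = 3 > 0 → v_max = v_peak = 192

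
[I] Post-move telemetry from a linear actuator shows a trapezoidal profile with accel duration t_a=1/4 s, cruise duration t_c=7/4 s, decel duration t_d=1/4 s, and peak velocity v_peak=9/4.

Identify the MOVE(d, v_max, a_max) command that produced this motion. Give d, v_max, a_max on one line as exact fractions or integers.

a_max = (9/4)/(1/4) = 9
d_a = ½·9/4·1/4 = 9/32; d_c = 9/4·7/4 = 63/16
d = 2·9/32 + 63/16 = 9/2
t_c = 7/4 > 0 → v_max = v_peak = 9/4

d=9/2 v_max=9/4 a_max=9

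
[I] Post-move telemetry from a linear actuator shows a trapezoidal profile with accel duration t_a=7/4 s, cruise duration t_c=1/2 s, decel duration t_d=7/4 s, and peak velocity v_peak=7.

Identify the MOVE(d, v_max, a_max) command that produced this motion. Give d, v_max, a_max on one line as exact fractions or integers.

d=63/4 v_max=7 a_max=4

a_max = 7/(7/4) = 4
d_a = ½·7·7/4 = 49/8; d_c = 7·1/2 = 7/2
d = 2·49/8 + 7/2 = 63/4
t_c = 1/2 > 0 so v_max = 7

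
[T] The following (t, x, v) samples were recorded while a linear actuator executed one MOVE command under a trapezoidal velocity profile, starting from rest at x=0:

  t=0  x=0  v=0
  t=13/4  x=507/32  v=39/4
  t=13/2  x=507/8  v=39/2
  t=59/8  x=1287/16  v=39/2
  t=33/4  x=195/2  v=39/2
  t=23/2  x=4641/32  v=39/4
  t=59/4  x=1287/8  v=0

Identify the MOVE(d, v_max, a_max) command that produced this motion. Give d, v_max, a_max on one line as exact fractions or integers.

final state: t=59/4, x=1287/8, v=0 → d = 1287/8
a_max = (39/4−0)/(13/4−0) = 3
max v = 39/2 over t∈[13/2,33/4] → v_max = 39/2
check: 39/2·(13/2+7/4) = 1287/8 ✓

d=1287/8 v_max=39/2 a_max=3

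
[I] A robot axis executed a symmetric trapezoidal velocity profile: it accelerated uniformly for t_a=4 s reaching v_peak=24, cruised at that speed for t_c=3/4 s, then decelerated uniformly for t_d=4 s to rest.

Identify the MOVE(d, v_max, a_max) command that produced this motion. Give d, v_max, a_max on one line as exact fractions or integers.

d=114 v_max=24 a_max=6

a_max = 24/4 = 6
d_a = ½·24·4 = 48; d_c = 24·3/4 = 18
d = 2·48 + 18 = 114
t_c = 3/4 > 0 ⇒ limit active, v_max = 24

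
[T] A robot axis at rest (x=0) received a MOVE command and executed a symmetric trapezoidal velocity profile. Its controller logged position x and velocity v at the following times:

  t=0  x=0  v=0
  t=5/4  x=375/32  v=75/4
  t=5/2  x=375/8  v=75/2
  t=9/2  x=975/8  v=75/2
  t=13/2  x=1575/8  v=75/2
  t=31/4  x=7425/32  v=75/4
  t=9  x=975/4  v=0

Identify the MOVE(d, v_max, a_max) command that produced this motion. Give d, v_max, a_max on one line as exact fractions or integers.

final state: t=9, x=975/4, v=0 → d = 975/4
a_max = (75/4−0)/(5/4−0) = 15
max v = 75/2 over t∈[5/2,13/2] → v_max = 75/2
check: 75/2·(5/2+4) = 975/4 ✓

d=975/4 v_max=75/2 a_max=15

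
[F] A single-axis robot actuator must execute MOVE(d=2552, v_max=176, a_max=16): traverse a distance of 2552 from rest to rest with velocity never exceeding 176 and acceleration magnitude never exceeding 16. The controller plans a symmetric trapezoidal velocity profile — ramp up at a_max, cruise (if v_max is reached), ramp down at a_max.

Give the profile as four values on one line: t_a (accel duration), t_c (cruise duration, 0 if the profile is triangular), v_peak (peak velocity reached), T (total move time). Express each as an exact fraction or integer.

t_a=11 t_c=7/2 v_peak=176 T=51/2

vₘ²/aₘ = 176²/16 = 1936
2552 ≥ 1936 → trapezoidal
t_a = 176/16 = 11; v_peak = 176
d_cruise = 2552 − 1936 = 616; t_c = 616/176 = 7/2
T = 2·11 + 7/2 = 51/2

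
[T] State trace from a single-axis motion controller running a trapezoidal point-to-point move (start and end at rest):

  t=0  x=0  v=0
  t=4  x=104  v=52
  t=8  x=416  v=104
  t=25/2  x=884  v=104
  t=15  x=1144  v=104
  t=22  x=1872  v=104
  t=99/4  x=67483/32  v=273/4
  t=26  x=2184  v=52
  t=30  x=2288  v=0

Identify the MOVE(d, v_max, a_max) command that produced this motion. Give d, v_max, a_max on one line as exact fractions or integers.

final state: t=30, x=2288, v=0 → d = 2288
a_max = (52−0)/(4−0) = 13
max v = 104 over t∈[8,22] → v_max = 104
check: 104·(8+14) = 2288 ✓

d=2288 v_max=104 a_max=13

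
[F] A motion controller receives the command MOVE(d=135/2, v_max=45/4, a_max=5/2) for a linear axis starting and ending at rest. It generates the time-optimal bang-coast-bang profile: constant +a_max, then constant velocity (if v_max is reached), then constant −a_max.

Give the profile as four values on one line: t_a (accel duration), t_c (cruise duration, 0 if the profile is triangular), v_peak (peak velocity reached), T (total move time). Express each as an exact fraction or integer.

t_a=9/2 t_c=3/2 v_peak=45/4 T=21/2

(v_max)²/a_max = (45/4)²/(5/2) = 405/8
135/2 ≥ 405/8 so v_max reached
t_a = (45/4)/(5/2) = 9/2; v_peak = 45/4
d_cruise = 135/2 − 405/8 = 135/8; t_c = (135/8)/(45/4) = 3/2
T = 2·9/2 + 3/2 = 21/2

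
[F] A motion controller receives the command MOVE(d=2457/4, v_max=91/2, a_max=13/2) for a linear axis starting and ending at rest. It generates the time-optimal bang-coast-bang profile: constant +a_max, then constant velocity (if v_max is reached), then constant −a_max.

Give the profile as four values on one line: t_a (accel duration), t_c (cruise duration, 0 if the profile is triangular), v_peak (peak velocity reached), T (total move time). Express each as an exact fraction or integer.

t_a=7 t_c=13/2 v_peak=91/2 T=41/2

vₘ²/aₘ = (91/2)²/(13/2) = 637/2
2457/4 ≥ 637/2 ⇒ cruise phase
t_a = (91/2)/(13/2) = 7; v_peak = 91/2
d_cruise = 2457/4 − 637/2 = 1183/4; t_c = (1183/4)/(91/2) = 13/2
T = 2·7 + 13/2 = 41/2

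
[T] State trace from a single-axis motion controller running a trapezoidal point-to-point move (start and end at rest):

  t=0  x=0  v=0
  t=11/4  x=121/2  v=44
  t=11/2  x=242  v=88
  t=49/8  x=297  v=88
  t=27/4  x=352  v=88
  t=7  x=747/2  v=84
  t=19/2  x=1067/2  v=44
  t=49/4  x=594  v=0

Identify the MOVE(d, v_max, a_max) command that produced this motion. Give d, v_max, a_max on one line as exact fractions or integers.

final state: t=49/4, x=594, v=0 → d = 594
a_max = (44−0)/(11/4−0) = 16
max v = 88 over t∈[11/2,27/4] → v_max = 88
check: 88·(11/2+5/4) = 594 ✓

d=594 v_max=88 a_max=16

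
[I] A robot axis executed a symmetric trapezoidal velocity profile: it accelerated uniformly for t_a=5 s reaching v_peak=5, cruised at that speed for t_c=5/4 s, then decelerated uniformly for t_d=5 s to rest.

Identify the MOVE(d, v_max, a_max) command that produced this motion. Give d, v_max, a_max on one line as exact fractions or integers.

a_max = 5/5 = 1
d_a = ½·5·5 = 25/2; d_c = 5·5/4 = 25/4
d = 2·25/2 + 25/4 = 125/4
t_c = 5/4 > 0 so v_max = 5

d=125/4 v_max=5 a_max=1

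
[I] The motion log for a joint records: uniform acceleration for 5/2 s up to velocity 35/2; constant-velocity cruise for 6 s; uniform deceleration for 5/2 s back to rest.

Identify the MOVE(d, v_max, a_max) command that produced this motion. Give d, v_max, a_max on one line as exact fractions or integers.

d=595/4 v_max=35/2 a_max=7

a_max = (35/2)/(5/2) = 7
d_a = ½·35/2·5/2 = 175/8; d_c = 35/2·6 = 105
d = 2·175/8 + 105 = 595/4
t_c = 6 > 0 so v_max = 35/2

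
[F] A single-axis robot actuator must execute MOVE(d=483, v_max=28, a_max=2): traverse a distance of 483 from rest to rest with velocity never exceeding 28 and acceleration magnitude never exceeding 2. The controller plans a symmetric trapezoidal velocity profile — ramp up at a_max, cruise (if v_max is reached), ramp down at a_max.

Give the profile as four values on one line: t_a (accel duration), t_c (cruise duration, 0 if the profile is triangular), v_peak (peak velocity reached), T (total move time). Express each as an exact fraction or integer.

t_a=14 t_c=13/4 v_peak=28 T=125/4

v_max²/a_max = 28²/2 = 392
483 ≥ 392 → trapezoidal
t_a = 28/2 = 14; v_peak = 28
d_cruise = 483 − 392 = 91; t_c = 91/28 = 13/4
T = 2·14 + 13/4 = 125/4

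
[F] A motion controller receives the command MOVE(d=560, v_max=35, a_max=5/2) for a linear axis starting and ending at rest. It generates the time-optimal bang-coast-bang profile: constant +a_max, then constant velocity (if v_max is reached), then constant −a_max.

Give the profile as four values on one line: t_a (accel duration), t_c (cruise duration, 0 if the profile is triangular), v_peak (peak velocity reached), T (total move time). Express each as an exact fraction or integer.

v_max²/a_max = 35²/(5/2) = 490
560 ≥ 490 ⇒ cruise phase
t_a = 35/(5/2) = 14; v_peak = 35
d_cruise = 560 − 490 = 70; t_c = 70/35 = 2
T = 2·14 + 2 = 30

t_a=14 t_c=2 v_peak=35 T=30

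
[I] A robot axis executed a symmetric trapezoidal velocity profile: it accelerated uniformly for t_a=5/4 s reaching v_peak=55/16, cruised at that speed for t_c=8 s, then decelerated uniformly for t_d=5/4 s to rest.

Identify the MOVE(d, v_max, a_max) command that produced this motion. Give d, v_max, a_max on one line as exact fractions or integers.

a_max = (55/16)/(5/4) = 11/4
d_a = ½·55/16·5/4 = 275/128; d_c = 55/16·8 = 55/2
d = 2·275/128 + 55/2 = 2035/64
t_c = 8 > 0 → v_max = v_peak = 55/16

d=2035/64 v_max=55/16 a_max=11/4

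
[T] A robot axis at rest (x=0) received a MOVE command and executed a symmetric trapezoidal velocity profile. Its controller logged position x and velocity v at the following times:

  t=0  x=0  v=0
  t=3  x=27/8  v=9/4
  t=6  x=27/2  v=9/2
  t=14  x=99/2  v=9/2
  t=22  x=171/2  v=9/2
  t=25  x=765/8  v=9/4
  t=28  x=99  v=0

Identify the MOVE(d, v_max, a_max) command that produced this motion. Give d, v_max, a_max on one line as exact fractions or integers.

d=99 v_max=9/2 a_max=3/4

final state: t=28, x=99, v=0 → d = 99
a_max = (9/4−0)/(3−0) = 3/4
max v = 9/2 over t∈[6,22] → v_max = 9/2
check: 9/2·(6+16) = 99 ✓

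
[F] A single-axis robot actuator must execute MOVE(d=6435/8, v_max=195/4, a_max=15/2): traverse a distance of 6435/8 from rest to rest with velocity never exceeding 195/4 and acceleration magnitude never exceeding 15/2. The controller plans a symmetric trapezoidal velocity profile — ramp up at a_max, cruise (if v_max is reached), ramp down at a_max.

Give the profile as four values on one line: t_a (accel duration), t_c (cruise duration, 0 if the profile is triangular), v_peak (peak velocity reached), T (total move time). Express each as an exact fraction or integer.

(v_max)²/a_max = (195/4)²/(15/2) = 2535/8
6435/8 ≥ 2535/8 → trapezoidal
t_a = (195/4)/(15/2) = 13/2; v_peak = 195/4
d_cruise = 6435/8 − 2535/8 = 975/2; t_c = (975/2)/(195/4) = 10
T = 2·13/2 + 10 = 23

t_a=13/2 t_c=10 v_peak=195/4 T=23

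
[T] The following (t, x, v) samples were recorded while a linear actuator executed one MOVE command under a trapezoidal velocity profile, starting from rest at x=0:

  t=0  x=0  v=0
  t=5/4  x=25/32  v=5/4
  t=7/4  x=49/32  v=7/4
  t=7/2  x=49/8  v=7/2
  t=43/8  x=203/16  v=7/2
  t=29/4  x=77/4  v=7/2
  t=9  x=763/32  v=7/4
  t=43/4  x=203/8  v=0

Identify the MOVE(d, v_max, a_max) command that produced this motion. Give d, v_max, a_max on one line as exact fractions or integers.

d=203/8 v_max=7/2 a_max=1

final state: t=43/4, x=203/8, v=0 → d = 203/8
a_max = (5/4−0)/(5/4−0) = 1
max v = 7/2 over t∈[7/2,29/4] → v_max = 7/2
check: 7/2·(7/2+15/4) = 203/8 ✓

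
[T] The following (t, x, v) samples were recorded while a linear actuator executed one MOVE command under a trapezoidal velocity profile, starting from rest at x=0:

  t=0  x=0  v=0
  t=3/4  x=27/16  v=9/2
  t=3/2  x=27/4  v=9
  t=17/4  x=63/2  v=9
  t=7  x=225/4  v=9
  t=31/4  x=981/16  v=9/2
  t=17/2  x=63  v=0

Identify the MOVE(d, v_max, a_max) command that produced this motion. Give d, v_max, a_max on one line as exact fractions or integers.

d=63 v_max=9 a_max=6

final state: t=17/2, x=63, v=0 → d = 63
a_max = (9/2−0)/(3/4−0) = 6
max v = 9 over t∈[3/2,7] → v_max = 9
check: 9·(3/2+11/2) = 63 ✓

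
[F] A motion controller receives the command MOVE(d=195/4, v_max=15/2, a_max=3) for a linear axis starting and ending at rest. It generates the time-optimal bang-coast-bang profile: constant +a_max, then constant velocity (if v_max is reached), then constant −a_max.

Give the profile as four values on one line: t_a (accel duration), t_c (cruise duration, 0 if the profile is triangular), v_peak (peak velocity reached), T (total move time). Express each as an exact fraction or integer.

v_max²/a_max = (15/2)²/3 = 75/4
195/4 ≥ 75/4 so v_max reached
t_a = (15/2)/3 = 5/2; v_peak = 15/2
d_cruise = 195/4 − 75/4 = 30; t_c = 30/(15/2) = 4
T = 2·5/2 + 4 = 9

t_a=5/2 t_c=4 v_peak=15/2 T=9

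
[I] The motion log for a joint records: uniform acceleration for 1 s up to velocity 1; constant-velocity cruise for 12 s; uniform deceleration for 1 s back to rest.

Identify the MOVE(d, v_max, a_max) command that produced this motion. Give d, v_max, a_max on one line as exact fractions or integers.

a_max = 1/1 = 1
d_a = ½·1·1 = 1/2; d_c = 1·12 = 12
d = 2·1/2 + 12 = 13
t_c = 12 > 0 so v_max = 1

d=13 v_max=1 a_max=1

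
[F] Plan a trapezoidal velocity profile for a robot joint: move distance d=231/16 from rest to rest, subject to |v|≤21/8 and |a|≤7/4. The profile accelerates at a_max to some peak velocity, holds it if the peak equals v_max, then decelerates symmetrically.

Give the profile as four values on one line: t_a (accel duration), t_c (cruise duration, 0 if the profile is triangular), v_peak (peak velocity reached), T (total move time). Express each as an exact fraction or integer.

v_max²/a_max = (21/8)²/(7/4) = 63/16
231/16 ≥ 63/16 ⇒ cruise phase
t_a = (21/8)/(7/4) = 3/2; v_peak = 21/8
d_cruise = 231/16 − 63/16 = 21/2; t_c = (21/2)/(21/8) = 4
T = 2·3/2 + 4 = 7

t_a=3/2 t_c=4 v_peak=21/8 T=7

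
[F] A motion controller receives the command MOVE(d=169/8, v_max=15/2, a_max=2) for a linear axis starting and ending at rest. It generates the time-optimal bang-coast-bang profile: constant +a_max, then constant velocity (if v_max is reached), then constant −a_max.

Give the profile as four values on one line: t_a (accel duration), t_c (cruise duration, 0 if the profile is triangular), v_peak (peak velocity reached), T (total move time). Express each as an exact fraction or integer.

(v_max)²/a_max = (15/2)²/2 = 225/8
169/8 < 225/8 ⇒ no cruise
v_peak = √(169/8·2) = √(169/4) = 13/2
t_a = (13/2)/2 = 13/4; t_c = 0
T = 2·13/4 = 13/2

t_a=13/4 t_c=0 v_peak=13/2 T=13/2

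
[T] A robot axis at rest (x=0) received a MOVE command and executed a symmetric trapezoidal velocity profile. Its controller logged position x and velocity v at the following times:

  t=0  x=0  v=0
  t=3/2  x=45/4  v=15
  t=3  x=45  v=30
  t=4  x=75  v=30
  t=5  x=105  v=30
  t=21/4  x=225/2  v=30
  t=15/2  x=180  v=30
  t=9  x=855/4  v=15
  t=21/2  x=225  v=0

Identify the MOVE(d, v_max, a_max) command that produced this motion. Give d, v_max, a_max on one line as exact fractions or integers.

d=225 v_max=30 a_max=10

final state: t=21/2, x=225, v=0 → d = 225
a_max = (15−0)/(3/2−0) = 10
max v = 30 over t∈[3,15/2] → v_max = 30
check: 30·(3+9/2) = 225 ✓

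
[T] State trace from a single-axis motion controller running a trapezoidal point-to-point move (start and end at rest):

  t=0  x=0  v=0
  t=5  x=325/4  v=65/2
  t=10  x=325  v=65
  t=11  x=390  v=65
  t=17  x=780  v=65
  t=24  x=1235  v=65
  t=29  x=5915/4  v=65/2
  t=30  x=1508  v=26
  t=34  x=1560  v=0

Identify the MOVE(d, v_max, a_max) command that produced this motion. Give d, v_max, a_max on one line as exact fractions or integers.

final state: t=34, x=1560, v=0 → d = 1560
a_max = (65/2−0)/(5−0) = 13/2
max v = 65 over t∈[10,24] → v_max = 65
check: 65·(10+14) = 1560 ✓

d=1560 v_max=65 a_max=13/2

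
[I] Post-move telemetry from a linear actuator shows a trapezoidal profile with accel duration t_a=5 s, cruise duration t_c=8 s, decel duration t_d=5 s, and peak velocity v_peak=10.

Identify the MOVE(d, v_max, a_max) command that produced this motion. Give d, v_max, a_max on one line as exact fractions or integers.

a_max = 10/5 = 2
d_a = ½·10·5 = 25; d_c = 10·8 = 80
d = 2·25 + 80 = 130
t_c = 8 > 0 ⇒ limit active, v_max = 10

d=130 v_max=10 a_max=2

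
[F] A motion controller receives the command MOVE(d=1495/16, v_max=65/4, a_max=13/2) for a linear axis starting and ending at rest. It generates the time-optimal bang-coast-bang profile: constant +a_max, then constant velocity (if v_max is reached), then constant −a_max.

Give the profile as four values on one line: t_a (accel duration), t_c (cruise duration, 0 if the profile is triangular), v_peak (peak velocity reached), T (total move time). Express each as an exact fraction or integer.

v_max²/a_max = (65/4)²/(13/2) = 325/8
1495/16 ≥ 325/8 so v_max reached
t_a = (65/4)/(13/2) = 5/2; v_peak = 65/4
d_cruise = 1495/16 − 325/8 = 845/16; t_c = (845/16)/(65/4) = 13/4
T = 2·5/2 + 13/4 = 33/4

t_a=5/2 t_c=13/4 v_peak=65/4 T=33/4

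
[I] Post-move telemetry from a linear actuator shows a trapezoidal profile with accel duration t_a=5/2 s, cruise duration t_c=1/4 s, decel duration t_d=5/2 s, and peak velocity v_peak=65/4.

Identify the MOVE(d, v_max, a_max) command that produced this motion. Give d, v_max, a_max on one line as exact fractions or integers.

d=715/16 v_max=65/4 a_max=13/2

a_max = (65/4)/(5/2) = 13/2
d_a = ½·65/4·5/2 = 325/16; d_c = 65/4·1/4 = 65/16
d = 2·325/16 + 65/16 = 715/16
t_c = 1/4 > 0 → v_max = v_peak = 65/4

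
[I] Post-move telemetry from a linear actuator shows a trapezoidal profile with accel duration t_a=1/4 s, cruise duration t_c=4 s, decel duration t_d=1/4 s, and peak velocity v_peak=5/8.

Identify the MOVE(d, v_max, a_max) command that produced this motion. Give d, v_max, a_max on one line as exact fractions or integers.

a_max = (5/8)/(1/4) = 5/2
d_a = ½·5/8·1/4 = 5/64; d_c = 5/8·4 = 5/2
d = 2·5/64 + 5/2 = 85/32
t_c = 4 > 0 → v_max = v_peak = 5/8

d=85/32 v_max=5/8 a_max=5/2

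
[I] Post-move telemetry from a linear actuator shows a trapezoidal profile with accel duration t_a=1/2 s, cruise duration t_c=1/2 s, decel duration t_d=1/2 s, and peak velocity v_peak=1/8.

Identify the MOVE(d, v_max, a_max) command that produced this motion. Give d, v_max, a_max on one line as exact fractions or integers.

a_max = (1/8)/(1/2) = 1/4
d_a = ½·1/8·1/2 = 1/32; d_c = 1/8·1/2 = 1/16
d = 2·1/32 + 1/16 = 1/8
t_c = 1/2 > 0 ⇒ limit active, v_max = 1/8

d=1/8 v_max=1/8 a_max=1/4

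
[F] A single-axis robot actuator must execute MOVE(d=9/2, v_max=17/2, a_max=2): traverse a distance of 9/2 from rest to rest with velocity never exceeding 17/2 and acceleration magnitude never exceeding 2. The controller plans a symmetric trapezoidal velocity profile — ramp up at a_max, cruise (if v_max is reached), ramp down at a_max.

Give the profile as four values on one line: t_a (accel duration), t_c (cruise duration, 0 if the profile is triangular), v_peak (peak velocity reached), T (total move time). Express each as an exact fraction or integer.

t_a=3/2 t_c=0 v_peak=3 T=3

v_max²/a_max = (17/2)²/2 = 289/8
9/2 < 289/8 → triangular
v_peak = √(9/2·2) = √9 = 3
t_a = 3/2; t_c = 0
T = 2·3/2 = 3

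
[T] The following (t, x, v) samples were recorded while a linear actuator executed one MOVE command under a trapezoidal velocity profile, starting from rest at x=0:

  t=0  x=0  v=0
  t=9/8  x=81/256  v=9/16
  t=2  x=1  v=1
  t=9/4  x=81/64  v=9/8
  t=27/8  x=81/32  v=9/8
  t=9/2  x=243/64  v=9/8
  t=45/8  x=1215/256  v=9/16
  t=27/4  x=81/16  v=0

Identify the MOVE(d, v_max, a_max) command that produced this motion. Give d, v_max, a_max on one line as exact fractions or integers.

d=81/16 v_max=9/8 a_max=1/2

final state: t=27/4, x=81/16, v=0 → d = 81/16
a_max = (9/16−0)/(9/8−0) = 1/2
max v = 9/8 over t∈[9/4,9/2] → v_max = 9/8
check: 9/8·(9/4+9/4) = 81/16 ✓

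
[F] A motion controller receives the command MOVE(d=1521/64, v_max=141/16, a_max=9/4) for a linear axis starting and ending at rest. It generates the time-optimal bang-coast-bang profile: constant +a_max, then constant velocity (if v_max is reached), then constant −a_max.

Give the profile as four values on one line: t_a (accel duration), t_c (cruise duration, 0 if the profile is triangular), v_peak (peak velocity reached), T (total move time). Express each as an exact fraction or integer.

vₘ²/aₘ = (141/16)²/(9/4) = 2209/64
1521/64 < 2209/64 so t_c = 0
v_peak = √(1521/64·9/4) = √(13689/256) = 117/16
t_a = (117/16)/(9/4) = 13/4; t_c = 0
T = 2·13/4 = 13/2

t_a=13/4 t_c=0 v_peak=117/16 T=13/2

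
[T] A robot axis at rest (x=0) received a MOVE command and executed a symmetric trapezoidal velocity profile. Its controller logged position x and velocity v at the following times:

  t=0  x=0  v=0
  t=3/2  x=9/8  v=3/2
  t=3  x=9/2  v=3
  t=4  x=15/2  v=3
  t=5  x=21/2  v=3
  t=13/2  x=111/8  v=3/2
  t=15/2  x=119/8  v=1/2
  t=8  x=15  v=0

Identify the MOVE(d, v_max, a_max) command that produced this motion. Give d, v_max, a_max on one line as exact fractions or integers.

d=15 v_max=3 a_max=1

final state: t=8, x=15, v=0 → d = 15
a_max = (3/2−0)/(3/2−0) = 1
max v = 3 over t∈[3,5] → v_max = 3
check: 3·(3+2) = 15 ✓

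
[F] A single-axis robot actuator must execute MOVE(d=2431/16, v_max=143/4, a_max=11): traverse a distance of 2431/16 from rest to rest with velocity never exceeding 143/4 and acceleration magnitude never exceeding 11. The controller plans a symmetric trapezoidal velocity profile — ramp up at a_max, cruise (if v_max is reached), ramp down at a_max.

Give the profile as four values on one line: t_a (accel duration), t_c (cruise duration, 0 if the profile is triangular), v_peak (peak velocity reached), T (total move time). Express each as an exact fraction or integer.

v_max²/a_max = (143/4)²/11 = 1859/16
2431/16 ≥ 1859/16 → trapezoidal
t_a = (143/4)/11 = 13/4; v_peak = 143/4
d_cruise = 2431/16 − 1859/16 = 143/4; t_c = (143/4)/(143/4) = 1
T = 2·13/4 + 1 = 15/2

t_a=13/4 t_c=1 v_peak=143/4 T=15/2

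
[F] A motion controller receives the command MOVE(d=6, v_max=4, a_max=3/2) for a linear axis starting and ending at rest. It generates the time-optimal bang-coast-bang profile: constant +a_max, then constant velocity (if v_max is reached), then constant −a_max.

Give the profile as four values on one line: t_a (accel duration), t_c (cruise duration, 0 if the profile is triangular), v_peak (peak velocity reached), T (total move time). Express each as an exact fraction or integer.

vₘ²/aₘ = 4²/(3/2) = 32/3
6 < 32/3 so t_c = 0
v_peak = √(6·3/2) = √9 = 3
t_a = 3/(3/2) = 2; t_c = 0
T = 2·2 = 4

t_a=2 t_c=0 v_peak=3 T=4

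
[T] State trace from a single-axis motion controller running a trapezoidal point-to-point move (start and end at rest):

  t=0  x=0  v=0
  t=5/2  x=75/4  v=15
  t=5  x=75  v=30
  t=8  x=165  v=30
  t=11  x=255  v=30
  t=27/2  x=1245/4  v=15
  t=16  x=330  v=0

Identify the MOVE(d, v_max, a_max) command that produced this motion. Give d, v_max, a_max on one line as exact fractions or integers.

d=330 v_max=30 a_max=6

final state: t=16, x=330, v=0 → d = 330
a_max = (15−0)/(5/2−0) = 6
max v = 30 over t∈[5,11] → v_max = 30
check: 30·(5+6) = 330 ✓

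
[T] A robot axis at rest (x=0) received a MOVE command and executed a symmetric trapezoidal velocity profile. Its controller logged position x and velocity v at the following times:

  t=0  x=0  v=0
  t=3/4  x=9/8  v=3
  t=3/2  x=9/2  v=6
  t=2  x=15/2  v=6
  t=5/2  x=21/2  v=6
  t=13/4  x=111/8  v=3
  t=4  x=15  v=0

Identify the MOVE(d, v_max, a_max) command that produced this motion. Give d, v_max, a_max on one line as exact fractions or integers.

d=15 v_max=6 a_max=4

final state: t=4, x=15, v=0 → d = 15
a_max = (3−0)/(3/4−0) = 4
max v = 6 over t∈[3/2,5/2] → v_max = 6
check: 6·(3/2+1) = 15 ✓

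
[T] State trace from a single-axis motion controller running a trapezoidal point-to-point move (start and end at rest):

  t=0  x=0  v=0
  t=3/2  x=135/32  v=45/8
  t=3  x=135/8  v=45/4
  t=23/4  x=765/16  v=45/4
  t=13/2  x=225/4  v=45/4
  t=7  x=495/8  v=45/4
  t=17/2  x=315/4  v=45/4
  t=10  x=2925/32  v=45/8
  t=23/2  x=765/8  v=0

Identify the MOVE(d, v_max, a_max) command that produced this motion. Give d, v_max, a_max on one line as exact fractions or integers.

d=765/8 v_max=45/4 a_max=15/4

final state: t=23/2, x=765/8, v=0 → d = 765/8
a_max = (45/8−0)/(3/2−0) = 15/4
max v = 45/4 over t∈[3,17/2] → v_max = 45/4
check: 45/4·(3+11/2) = 765/8 ✓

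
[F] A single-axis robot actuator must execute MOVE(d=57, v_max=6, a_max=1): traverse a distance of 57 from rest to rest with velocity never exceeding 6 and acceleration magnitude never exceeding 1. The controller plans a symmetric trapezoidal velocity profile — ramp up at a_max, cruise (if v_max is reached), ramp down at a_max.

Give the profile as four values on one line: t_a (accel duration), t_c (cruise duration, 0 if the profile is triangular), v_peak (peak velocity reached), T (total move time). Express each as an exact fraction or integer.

vₘ²/aₘ = 6²/1 = 36
57 ≥ 36 so v_max reached
t_a = 6/1 = 6; v_peak = 6
d_cruise = 57 − 36 = 21; t_c = 21/6 = 7/2
T = 2·6 + 7/2 = 31/2

t_a=6 t_c=7/2 v_peak=6 T=31/2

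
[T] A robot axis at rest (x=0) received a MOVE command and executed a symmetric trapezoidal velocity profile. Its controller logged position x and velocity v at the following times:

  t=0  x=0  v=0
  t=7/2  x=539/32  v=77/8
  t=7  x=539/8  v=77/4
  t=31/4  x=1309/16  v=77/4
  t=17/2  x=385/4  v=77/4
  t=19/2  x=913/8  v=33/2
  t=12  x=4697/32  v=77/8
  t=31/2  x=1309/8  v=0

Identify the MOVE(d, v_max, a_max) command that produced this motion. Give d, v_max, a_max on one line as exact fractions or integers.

final state: t=31/2, x=1309/8, v=0 → d = 1309/8
a_max = (77/8−0)/(7/2−0) = 11/4
max v = 77/4 over t∈[7,17/2] → v_max = 77/4
check: 77/4·(7+3/2) = 1309/8 ✓

d=1309/8 v_max=77/4 a_max=11/4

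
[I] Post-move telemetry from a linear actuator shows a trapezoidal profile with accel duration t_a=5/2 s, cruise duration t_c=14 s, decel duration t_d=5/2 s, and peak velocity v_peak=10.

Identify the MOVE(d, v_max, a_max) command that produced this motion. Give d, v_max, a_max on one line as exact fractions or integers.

d=165 v_max=10 a_max=4

a_max = 10/(5/2) = 4
d_a = ½·10·5/2 = 25/2; d_c = 10·14 = 140
d = 2·25/2 + 140 = 165
t_c = 14 > 0 so v_max = 10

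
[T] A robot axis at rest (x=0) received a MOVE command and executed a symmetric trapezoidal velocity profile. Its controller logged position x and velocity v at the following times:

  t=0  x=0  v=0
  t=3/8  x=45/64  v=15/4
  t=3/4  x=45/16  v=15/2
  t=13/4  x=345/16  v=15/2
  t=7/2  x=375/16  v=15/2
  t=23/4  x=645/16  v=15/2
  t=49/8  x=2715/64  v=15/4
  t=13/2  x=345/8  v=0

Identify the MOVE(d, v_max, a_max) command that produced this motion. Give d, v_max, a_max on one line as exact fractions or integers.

d=345/8 v_max=15/2 a_max=10

final state: t=13/2, x=345/8, v=0 → d = 345/8
a_max = (15/4−0)/(3/8−0) = 10
max v = 15/2 over t∈[3/4,23/4] → v_max = 15/2
check: 15/2·(3/4+5) = 345/8 ✓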